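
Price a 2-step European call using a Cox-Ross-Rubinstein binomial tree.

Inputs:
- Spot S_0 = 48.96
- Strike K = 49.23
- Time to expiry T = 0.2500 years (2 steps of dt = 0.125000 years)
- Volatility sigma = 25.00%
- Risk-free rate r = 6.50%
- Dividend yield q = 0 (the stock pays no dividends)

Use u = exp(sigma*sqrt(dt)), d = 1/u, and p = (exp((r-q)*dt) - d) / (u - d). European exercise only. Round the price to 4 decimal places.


dt = T/N = 0.125000
u = exp(sigma*sqrt(dt)) = 1.092412; d = 1/u = 0.915405
p = (exp((r-q)*dt) - d) / (u - d) = 0.524006
Discount per step: exp(-r*dt) = 0.991908
Stock lattice S(k, i) with i counting down-moves:
  k=0: S(0,0) = 48.9600
  k=1: S(1,0) = 53.4845; S(1,1) = 44.8182
  k=2: S(2,0) = 58.4271; S(2,1) = 48.9600; S(2,2) = 41.0269
Terminal payoffs V(N, i) = max(S_T - K, 0):
  V(2,0) = 9.197130; V(2,1) = 0.000000; V(2,2) = 0.000000
Backward induction: V(k, i) = exp(-r*dt) * [p * V(k+1, i) + (1-p) * V(k+1, i+1)].
  V(1,0) = exp(-r*dt) * [p*9.197130 + (1-p)*0.000000] = 4.780356
  V(1,1) = exp(-r*dt) * [p*0.000000 + (1-p)*0.000000] = 0.000000
  V(0,0) = exp(-r*dt) * [p*4.780356 + (1-p)*0.000000] = 2.484667

Answer: Price = V(0,0) = 2.4847


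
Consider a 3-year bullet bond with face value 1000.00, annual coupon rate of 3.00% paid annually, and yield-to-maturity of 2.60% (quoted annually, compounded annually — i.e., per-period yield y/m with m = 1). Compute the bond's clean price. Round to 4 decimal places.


Answer: Price = 1011.4020

Derivation:
Coupon per period c = face * coupon_rate / m = 30.000000
Periods per year m = 1; per-period yield y/m = 0.026000
Number of cashflows N = 3
Cashflows (t years, CF_t, discount factor 1/(1+y/m)^(m*t), PV):
  t = 1.0000: CF_t = 30.000000, DF = 0.974659, PV = 29.239766
  t = 2.0000: CF_t = 30.000000, DF = 0.949960, PV = 28.498797
  t = 3.0000: CF_t = 1030.000000, DF = 0.925887, PV = 953.663459
Price P = sum_t PV_t = 1011.402023


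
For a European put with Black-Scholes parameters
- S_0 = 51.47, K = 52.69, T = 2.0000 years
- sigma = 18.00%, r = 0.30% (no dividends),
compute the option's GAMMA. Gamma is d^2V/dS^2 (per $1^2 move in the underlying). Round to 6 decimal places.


Answer: Gamma = 0.030396

Derivation:
d1 = 0.0588211861; d2 = -0.1957372551
phi(d1) = 0.3982527205; exp(-qT) = 1.0000000000; exp(-rT) = 0.9940179641
Gamma = exp(-qT) * phi(d1) / (S * sigma * sqrt(T)) = 1.0000000000 * 0.3982527205 / (51.4700 * 0.1800 * 1.4142135624) = 0.030396


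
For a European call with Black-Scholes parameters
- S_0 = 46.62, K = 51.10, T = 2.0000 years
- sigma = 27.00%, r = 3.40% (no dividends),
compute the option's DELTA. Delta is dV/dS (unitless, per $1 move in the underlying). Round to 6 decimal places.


Answer: Delta = 0.551205

Derivation:
d1 = 0.1287068860; d2 = -0.2531307759
phi(d1) = 0.3956515955; exp(-qT) = 1.0000000000; exp(-rT) = 0.9342604736
N(d1) = 0.5512052067
Delta = exp(-qT) * N(d1) = 1.0000000000 * 0.5512052067 = 0.551205


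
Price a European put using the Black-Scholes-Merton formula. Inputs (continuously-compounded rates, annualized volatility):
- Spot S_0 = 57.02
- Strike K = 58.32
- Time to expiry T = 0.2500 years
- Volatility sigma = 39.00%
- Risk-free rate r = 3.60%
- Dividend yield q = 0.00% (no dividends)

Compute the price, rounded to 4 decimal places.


Answer: Price = 4.8584

Derivation:
d1 = (ln(S/K) + (r - q + 0.5*sigma^2) * T) / (sigma * sqrt(T)) = 0.02804870
d2 = d1 - sigma * sqrt(T) = -0.16695130
exp(-rT) = 0.99104038; exp(-qT) = 1.00000000
P = K * exp(-rT) * N(-d2) - S_0 * exp(-qT) * N(-d1)
N(-d1) = 0.48881166; N(-d2) = 0.56629582
P = 58.3200 * 0.99104038 * 0.56629582 - 57.0200 * 1.00000000 * 0.48881166 = 4.8584


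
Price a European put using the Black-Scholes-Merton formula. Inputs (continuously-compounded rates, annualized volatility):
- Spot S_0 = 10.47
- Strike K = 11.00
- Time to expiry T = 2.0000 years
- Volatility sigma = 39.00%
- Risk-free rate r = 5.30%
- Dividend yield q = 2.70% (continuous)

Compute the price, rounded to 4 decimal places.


d1 = (ln(S/K) + (r - q + 0.5*sigma^2) * T) / (sigma * sqrt(T)) = 0.28051969
d2 = d1 - sigma * sqrt(T) = -0.27102360
exp(-rT) = 0.89942465; exp(-qT) = 0.94743211
P = K * exp(-rT) * N(-d2) - S_0 * exp(-qT) * N(-d1)
N(-d1) = 0.38953941; N(-d2) = 0.60681356
P = 11.0000 * 0.89942465 * 0.60681356 - 10.4700 * 0.94743211 * 0.38953941 = 2.1395

Answer: Price = 2.1395


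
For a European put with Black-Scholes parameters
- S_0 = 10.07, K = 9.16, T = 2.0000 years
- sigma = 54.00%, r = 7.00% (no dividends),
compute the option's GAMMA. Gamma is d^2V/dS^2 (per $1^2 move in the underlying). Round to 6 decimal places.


d1 = 0.6891862441; d2 = -0.0744890796
phi(d1) = 0.3146081532; exp(-qT) = 1.0000000000; exp(-rT) = 0.8693582354
Gamma = exp(-qT) * phi(d1) / (S * sigma * sqrt(T)) = 1.0000000000 * 0.3146081532 / (10.0700 * 0.5400 * 1.4142135624) = 0.040910

Answer: Gamma = 0.040910


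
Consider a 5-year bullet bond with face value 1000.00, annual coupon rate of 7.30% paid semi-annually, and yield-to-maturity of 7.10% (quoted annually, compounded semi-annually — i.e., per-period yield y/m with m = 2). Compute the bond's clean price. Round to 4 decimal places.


Coupon per period c = face * coupon_rate / m = 36.500000
Periods per year m = 2; per-period yield y/m = 0.035500
Number of cashflows N = 10
Cashflows (t years, CF_t, discount factor 1/(1+y/m)^(m*t), PV):
  t = 0.5000: CF_t = 36.500000, DF = 0.965717, PV = 35.248672
  t = 1.0000: CF_t = 36.500000, DF = 0.932609, PV = 34.040243
  t = 1.5000: CF_t = 36.500000, DF = 0.900637, PV = 32.873243
  t = 2.0000: CF_t = 36.500000, DF = 0.869760, PV = 31.746251
  t = 2.5000: CF_t = 36.500000, DF = 0.839942, PV = 30.657896
  t = 3.0000: CF_t = 36.500000, DF = 0.811147, PV = 29.606853
  t = 3.5000: CF_t = 36.500000, DF = 0.783338, PV = 28.591842
  t = 4.0000: CF_t = 36.500000, DF = 0.756483, PV = 27.611630
  t = 4.5000: CF_t = 36.500000, DF = 0.730549, PV = 26.665021
  t = 5.0000: CF_t = 1036.500000, DF = 0.705503, PV = 731.254033
Price P = sum_t PV_t = 1008.295685

Answer: Price = 1008.2957


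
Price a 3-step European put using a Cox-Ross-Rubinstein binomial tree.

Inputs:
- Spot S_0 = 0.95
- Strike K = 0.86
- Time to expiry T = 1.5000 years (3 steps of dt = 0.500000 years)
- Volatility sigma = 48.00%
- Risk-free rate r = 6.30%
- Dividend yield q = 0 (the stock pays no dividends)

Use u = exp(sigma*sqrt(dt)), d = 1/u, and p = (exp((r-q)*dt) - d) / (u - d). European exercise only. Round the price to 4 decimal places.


Answer: Price = V(0,0) = 0.1401

Derivation:
dt = T/N = 0.500000
u = exp(sigma*sqrt(dt)) = 1.404121; d = 1/u = 0.712189
p = (exp((r-q)*dt) - d) / (u - d) = 0.462202
Discount per step: exp(-r*dt) = 0.968991
Stock lattice S(k, i) with i counting down-moves:
  k=0: S(0,0) = 0.9500
  k=1: S(1,0) = 1.3339; S(1,1) = 0.6766
  k=2: S(2,0) = 1.8730; S(2,1) = 0.9500; S(2,2) = 0.4819
  k=3: S(3,0) = 2.6299; S(3,1) = 1.3339; S(3,2) = 0.6766; S(3,3) = 0.3432
Terminal payoffs V(N, i) = max(K - S_T, 0):
  V(3,0) = 0.000000; V(3,1) = 0.000000; V(3,2) = 0.183420; V(3,3) = 0.516829
Backward induction: V(k, i) = exp(-r*dt) * [p * V(k+1, i) + (1-p) * V(k+1, i+1)].
  V(2,0) = exp(-r*dt) * [p*0.000000 + (1-p)*0.000000] = 0.000000
  V(2,1) = exp(-r*dt) * [p*0.000000 + (1-p)*0.183420] = 0.095584
  V(2,2) = exp(-r*dt) * [p*0.183420 + (1-p)*0.516829] = 0.351479
  V(1,0) = exp(-r*dt) * [p*0.000000 + (1-p)*0.095584] = 0.049811
  V(1,1) = exp(-r*dt) * [p*0.095584 + (1-p)*0.351479] = 0.225972
  V(0,0) = exp(-r*dt) * [p*0.049811 + (1-p)*0.225972] = 0.140068


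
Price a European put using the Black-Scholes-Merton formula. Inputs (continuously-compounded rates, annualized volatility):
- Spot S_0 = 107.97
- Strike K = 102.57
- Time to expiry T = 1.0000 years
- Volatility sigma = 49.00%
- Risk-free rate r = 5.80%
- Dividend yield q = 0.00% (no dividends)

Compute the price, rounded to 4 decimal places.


Answer: Price = 14.7057

Derivation:
d1 = (ln(S/K) + (r - q + 0.5*sigma^2) * T) / (sigma * sqrt(T)) = 0.46807738
d2 = d1 - sigma * sqrt(T) = -0.02192262
exp(-rT) = 0.94364995; exp(-qT) = 1.00000000
P = K * exp(-rT) * N(-d2) - S_0 * exp(-qT) * N(-d1)
N(-d1) = 0.31986463; N(-d2) = 0.50874516
P = 102.5700 * 0.94364995 * 0.50874516 - 107.9700 * 1.00000000 * 0.31986463 = 14.7057


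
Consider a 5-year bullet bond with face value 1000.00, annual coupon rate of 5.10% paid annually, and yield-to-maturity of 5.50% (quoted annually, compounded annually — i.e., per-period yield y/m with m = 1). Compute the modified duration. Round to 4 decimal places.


Coupon per period c = face * coupon_rate / m = 51.000000
Periods per year m = 1; per-period yield y/m = 0.055000
Number of cashflows N = 5
Cashflows (t years, CF_t, discount factor 1/(1+y/m)^(m*t), PV):
  t = 1.0000: CF_t = 51.000000, DF = 0.947867, PV = 48.341232
  t = 2.0000: CF_t = 51.000000, DF = 0.898452, PV = 45.821073
  t = 3.0000: CF_t = 51.000000, DF = 0.851614, PV = 43.432297
  t = 4.0000: CF_t = 51.000000, DF = 0.807217, PV = 41.168054
  t = 5.0000: CF_t = 1051.000000, DF = 0.765134, PV = 804.156206
Price P = sum_t PV_t = 982.918862
First compute Macaulay numerator sum_t t * PV_t:
  t * PV_t at t = 1.0000: 48.341232
  t * PV_t at t = 2.0000: 91.642146
  t * PV_t at t = 3.0000: 130.296891
  t * PV_t at t = 4.0000: 164.672216
  t * PV_t at t = 5.0000: 4020.781029
Macaulay duration D = 4455.733514 / 982.918862 = 4.533165
Modified duration = D / (1 + y/m) = 4.533165 / (1 + 0.055000) = 4.296839

Answer: Modified duration = 4.2968


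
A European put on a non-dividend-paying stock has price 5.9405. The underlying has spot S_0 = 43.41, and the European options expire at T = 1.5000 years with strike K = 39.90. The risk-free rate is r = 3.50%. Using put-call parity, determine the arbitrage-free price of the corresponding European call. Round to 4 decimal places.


Answer: Call price = 11.4912

Derivation:
Put-call parity: C - P = S_0 * exp(-qT) - K * exp(-rT).
S_0 * exp(-qT) = 43.4100 * 1.00000000 = 43.41000000
K * exp(-rT) = 39.9000 * 0.94885432 = 37.85928741
C = P + S*exp(-qT) - K*exp(-rT)
C = 5.9405 + 43.41000000 - 37.85928741 = 11.4912


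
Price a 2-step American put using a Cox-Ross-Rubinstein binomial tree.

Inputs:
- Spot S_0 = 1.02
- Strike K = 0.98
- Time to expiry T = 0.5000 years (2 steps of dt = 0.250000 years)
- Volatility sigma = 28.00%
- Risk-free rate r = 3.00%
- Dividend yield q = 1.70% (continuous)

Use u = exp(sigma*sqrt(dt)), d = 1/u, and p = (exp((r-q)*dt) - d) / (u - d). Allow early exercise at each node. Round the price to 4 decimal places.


Answer: Price = V(0,0) = 0.0564

Derivation:
dt = T/N = 0.250000
u = exp(sigma*sqrt(dt)) = 1.150274; d = 1/u = 0.869358
p = (exp((r-q)*dt) - d) / (u - d) = 0.476645
Discount per step: exp(-r*dt) = 0.992528
Stock lattice S(k, i) with i counting down-moves:
  k=0: S(0,0) = 1.0200
  k=1: S(1,0) = 1.1733; S(1,1) = 0.8867
  k=2: S(2,0) = 1.3496; S(2,1) = 1.0200; S(2,2) = 0.7709
Terminal payoffs V(N, i) = max(K - S_T, 0):
  V(2,0) = 0.000000; V(2,1) = 0.000000; V(2,2) = 0.209101
Backward induction: V(k, i) = exp(-r*dt) * [p * V(k+1, i) + (1-p) * V(k+1, i+1)]; then take max(V_cont, immediate exercise) for American.
  V(1,0) = exp(-r*dt) * [p*0.000000 + (1-p)*0.000000] = 0.000000; exercise = 0.000000; V(1,0) = max -> 0.000000
  V(1,1) = exp(-r*dt) * [p*0.000000 + (1-p)*0.209101] = 0.108616; exercise = 0.093255; V(1,1) = max -> 0.108616
  V(0,0) = exp(-r*dt) * [p*0.000000 + (1-p)*0.108616] = 0.056420; exercise = 0.000000; V(0,0) = max -> 0.056420


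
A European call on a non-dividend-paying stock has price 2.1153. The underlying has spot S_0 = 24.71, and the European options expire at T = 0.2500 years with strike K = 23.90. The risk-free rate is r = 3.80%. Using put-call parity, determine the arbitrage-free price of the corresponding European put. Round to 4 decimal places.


Answer: Put price = 1.0793

Derivation:
Put-call parity: C - P = S_0 * exp(-qT) - K * exp(-rT).
S_0 * exp(-qT) = 24.7100 * 1.00000000 = 24.71000000
K * exp(-rT) = 23.9000 * 0.99054498 = 23.67402508
P = C - S*exp(-qT) + K*exp(-rT)
P = 2.1153 - 24.71000000 + 23.67402508 = 1.0793


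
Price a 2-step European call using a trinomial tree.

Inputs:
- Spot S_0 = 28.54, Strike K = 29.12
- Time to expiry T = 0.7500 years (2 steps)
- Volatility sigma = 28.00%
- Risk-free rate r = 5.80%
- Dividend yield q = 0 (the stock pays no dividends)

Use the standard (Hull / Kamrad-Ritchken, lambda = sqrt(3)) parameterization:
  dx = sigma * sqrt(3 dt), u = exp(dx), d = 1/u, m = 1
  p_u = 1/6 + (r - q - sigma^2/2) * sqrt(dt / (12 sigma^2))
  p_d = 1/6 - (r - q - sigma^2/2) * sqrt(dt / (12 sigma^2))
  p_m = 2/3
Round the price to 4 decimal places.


dt = T/N = 0.375000; dx = sigma*sqrt(3*dt) = 0.296985
u = exp(dx) = 1.345795; d = 1/u = 0.743055
p_u = 0.178536, p_m = 0.666667, p_d = 0.154797
Discount per step: exp(-r*dt) = 0.978485
Stock lattice S(k, j) with j the centered position index:
  k=0: S(0,+0) = 28.5400
  k=1: S(1,-1) = 21.2068; S(1,+0) = 28.5400; S(1,+1) = 38.4090
  k=2: S(2,-2) = 15.7578; S(2,-1) = 21.2068; S(2,+0) = 28.5400; S(2,+1) = 38.4090; S(2,+2) = 51.6906
Terminal payoffs V(N, j) = max(S_T - K, 0):
  V(2,-2) = 0.000000; V(2,-1) = 0.000000; V(2,+0) = 0.000000; V(2,+1) = 9.288987; V(2,+2) = 22.570619
Backward induction: V(k, j) = exp(-r*dt) * [p_u * V(k+1, j+1) + p_m * V(k+1, j) + p_d * V(k+1, j-1)]
  V(1,-1) = exp(-r*dt) * [p_u*0.000000 + p_m*0.000000 + p_d*0.000000] = 0.000000
  V(1,+0) = exp(-r*dt) * [p_u*9.288987 + p_m*0.000000 + p_d*0.000000] = 1.622737
  V(1,+1) = exp(-r*dt) * [p_u*22.570619 + p_m*9.288987 + p_d*0.000000] = 10.002390
  V(0,+0) = exp(-r*dt) * [p_u*10.002390 + p_m*1.622737 + p_d*0.000000] = 2.805914

Answer: Price = V(0,0) = 2.8059


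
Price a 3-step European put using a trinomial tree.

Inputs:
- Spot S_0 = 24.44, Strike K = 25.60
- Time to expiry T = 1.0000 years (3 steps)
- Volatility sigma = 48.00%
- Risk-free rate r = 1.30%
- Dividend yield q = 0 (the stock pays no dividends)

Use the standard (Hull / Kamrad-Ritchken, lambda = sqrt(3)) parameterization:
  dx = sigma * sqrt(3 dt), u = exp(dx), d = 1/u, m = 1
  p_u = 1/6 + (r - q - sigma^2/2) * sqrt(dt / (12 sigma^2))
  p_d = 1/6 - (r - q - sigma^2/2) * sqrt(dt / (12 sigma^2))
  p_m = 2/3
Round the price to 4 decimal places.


dt = T/N = 0.333333; dx = sigma*sqrt(3*dt) = 0.480000
u = exp(dx) = 1.616074; d = 1/u = 0.618783
p_u = 0.131181, p_m = 0.666667, p_d = 0.202153
Discount per step: exp(-r*dt) = 0.995676
Stock lattice S(k, j) with j the centered position index:
  k=0: S(0,+0) = 24.4400
  k=1: S(1,-1) = 15.1231; S(1,+0) = 24.4400; S(1,+1) = 39.4969
  k=2: S(2,-2) = 9.3579; S(2,-1) = 15.1231; S(2,+0) = 24.4400; S(2,+1) = 39.4969; S(2,+2) = 63.8299
  k=3: S(3,-3) = 5.7905; S(3,-2) = 9.3579; S(3,-1) = 15.1231; S(3,+0) = 24.4400; S(3,+1) = 39.4969; S(3,+2) = 63.8299; S(3,+3) = 103.1538
Terminal payoffs V(N, j) = max(K - S_T, 0):
  V(3,-3) = 19.809486; V(3,-2) = 16.242098; V(3,-1) = 10.476934; V(3,+0) = 1.160000; V(3,+1) = 0.000000; V(3,+2) = 0.000000; V(3,+3) = 0.000000
Backward induction: V(k, j) = exp(-r*dt) * [p_u * V(k+1, j+1) + p_m * V(k+1, j) + p_d * V(k+1, j-1)]
  V(2,-2) = exp(-r*dt) * [p_u*10.476934 + p_m*16.242098 + p_d*19.809486] = 16.136899
  V(2,-1) = exp(-r*dt) * [p_u*1.160000 + p_m*10.476934 + p_d*16.242098] = 10.375121
  V(2,+0) = exp(-r*dt) * [p_u*0.000000 + p_m*1.160000 + p_d*10.476934] = 2.878773
  V(2,+1) = exp(-r*dt) * [p_u*0.000000 + p_m*0.000000 + p_d*1.160000] = 0.233483
  V(2,+2) = exp(-r*dt) * [p_u*0.000000 + p_m*0.000000 + p_d*0.000000] = 0.000000
  V(1,-1) = exp(-r*dt) * [p_u*2.878773 + p_m*10.375121 + p_d*16.136899] = 10.510859
  V(1,+0) = exp(-r*dt) * [p_u*0.233483 + p_m*2.878773 + p_d*10.375121] = 4.029670
  V(1,+1) = exp(-r*dt) * [p_u*0.000000 + p_m*0.233483 + p_d*2.878773] = 0.734418
  V(0,+0) = exp(-r*dt) * [p_u*0.734418 + p_m*4.029670 + p_d*10.510859] = 4.886367

Answer: Price = V(0,0) = 4.8864


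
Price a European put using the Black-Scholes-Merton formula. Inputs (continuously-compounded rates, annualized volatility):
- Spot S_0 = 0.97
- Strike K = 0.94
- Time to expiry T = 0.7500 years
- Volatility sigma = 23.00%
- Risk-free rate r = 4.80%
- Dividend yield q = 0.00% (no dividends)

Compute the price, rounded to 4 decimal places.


Answer: Price = 0.0470

Derivation:
d1 = (ln(S/K) + (r - q + 0.5*sigma^2) * T) / (sigma * sqrt(T)) = 0.43805170
d2 = d1 - sigma * sqrt(T) = 0.23886585
exp(-rT) = 0.96464029; exp(-qT) = 1.00000000
P = K * exp(-rT) * N(-d2) - S_0 * exp(-qT) * N(-d1)
N(-d1) = 0.33067440; N(-d2) = 0.40560480
P = 0.9400 * 0.96464029 * 0.40560480 - 0.9700 * 1.00000000 * 0.33067440 = 0.0470


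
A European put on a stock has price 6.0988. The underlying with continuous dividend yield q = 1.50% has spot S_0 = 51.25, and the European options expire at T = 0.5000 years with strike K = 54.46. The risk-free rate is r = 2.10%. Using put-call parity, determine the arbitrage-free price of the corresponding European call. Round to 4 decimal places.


Answer: Call price = 3.0747

Derivation:
Put-call parity: C - P = S_0 * exp(-qT) - K * exp(-rT).
S_0 * exp(-qT) = 51.2500 * 0.99252805 = 50.86706281
K * exp(-rT) = 54.4600 * 0.98955493 = 53.89116163
C = P + S*exp(-qT) - K*exp(-rT)
C = 6.0988 + 50.86706281 - 53.89116163 = 3.0747


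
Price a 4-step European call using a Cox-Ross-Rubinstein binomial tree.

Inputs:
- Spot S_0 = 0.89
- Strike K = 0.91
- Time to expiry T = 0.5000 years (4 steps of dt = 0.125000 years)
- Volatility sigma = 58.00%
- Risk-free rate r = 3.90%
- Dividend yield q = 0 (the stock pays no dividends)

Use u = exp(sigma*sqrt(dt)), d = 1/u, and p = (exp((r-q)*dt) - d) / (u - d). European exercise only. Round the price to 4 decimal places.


dt = T/N = 0.125000
u = exp(sigma*sqrt(dt)) = 1.227600; d = 1/u = 0.814598
p = (exp((r-q)*dt) - d) / (u - d) = 0.460746
Discount per step: exp(-r*dt) = 0.995137
Stock lattice S(k, i) with i counting down-moves:
  k=0: S(0,0) = 0.8900
  k=1: S(1,0) = 1.0926; S(1,1) = 0.7250
  k=2: S(2,0) = 1.3412; S(2,1) = 0.8900; S(2,2) = 0.5906
  k=3: S(3,0) = 1.6465; S(3,1) = 1.0926; S(3,2) = 0.7250; S(3,3) = 0.4811
  k=4: S(4,0) = 2.0212; S(4,1) = 1.3412; S(4,2) = 0.8900; S(4,3) = 0.5906; S(4,4) = 0.3919
Terminal payoffs V(N, i) = max(S_T - K, 0):
  V(4,0) = 1.111238; V(4,1) = 0.431231; V(4,2) = 0.000000; V(4,3) = 0.000000; V(4,4) = 0.000000
Backward induction: V(k, i) = exp(-r*dt) * [p * V(k+1, i) + (1-p) * V(k+1, i+1)].
  V(3,0) = exp(-r*dt) * [p*1.111238 + (1-p)*0.431231] = 0.740921
  V(3,1) = exp(-r*dt) * [p*0.431231 + (1-p)*0.000000] = 0.197722
  V(3,2) = exp(-r*dt) * [p*0.000000 + (1-p)*0.000000] = 0.000000
  V(3,3) = exp(-r*dt) * [p*0.000000 + (1-p)*0.000000] = 0.000000
  V(2,0) = exp(-r*dt) * [p*0.740921 + (1-p)*0.197722] = 0.445820
  V(2,1) = exp(-r*dt) * [p*0.197722 + (1-p)*0.000000] = 0.090657
  V(2,2) = exp(-r*dt) * [p*0.000000 + (1-p)*0.000000] = 0.000000
  V(1,0) = exp(-r*dt) * [p*0.445820 + (1-p)*0.090657] = 0.253060
  V(1,1) = exp(-r*dt) * [p*0.090657 + (1-p)*0.000000] = 0.041567
  V(0,0) = exp(-r*dt) * [p*0.253060 + (1-p)*0.041567] = 0.138335

Answer: Price = V(0,0) = 0.1383


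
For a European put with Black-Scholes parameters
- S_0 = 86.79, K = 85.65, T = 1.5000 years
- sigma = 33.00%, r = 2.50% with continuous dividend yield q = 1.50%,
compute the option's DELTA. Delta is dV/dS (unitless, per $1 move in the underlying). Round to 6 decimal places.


d1 = 0.2719111336; d2 = -0.1322546740
phi(d1) = 0.3844635221; exp(-qT) = 0.9777512372; exp(-rT) = 0.9631944177
N(-d1) = 0.3928451752
Delta = -exp(-qT) * N(-d1) = -0.9777512372 * 0.3928451752 = -0.384105

Answer: Delta = -0.384105


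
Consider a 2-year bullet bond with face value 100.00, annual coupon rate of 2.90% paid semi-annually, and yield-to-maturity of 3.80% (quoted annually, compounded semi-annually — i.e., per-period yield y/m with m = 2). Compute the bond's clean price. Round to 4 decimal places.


Coupon per period c = face * coupon_rate / m = 1.450000
Periods per year m = 2; per-period yield y/m = 0.019000
Number of cashflows N = 4
Cashflows (t years, CF_t, discount factor 1/(1+y/m)^(m*t), PV):
  t = 0.5000: CF_t = 1.450000, DF = 0.981354, PV = 1.422964
  t = 1.0000: CF_t = 1.450000, DF = 0.963056, PV = 1.396431
  t = 1.5000: CF_t = 1.450000, DF = 0.945099, PV = 1.370394
  t = 2.0000: CF_t = 101.450000, DF = 0.927477, PV = 94.092567
Price P = sum_t PV_t = 98.282356

Answer: Price = 98.2824


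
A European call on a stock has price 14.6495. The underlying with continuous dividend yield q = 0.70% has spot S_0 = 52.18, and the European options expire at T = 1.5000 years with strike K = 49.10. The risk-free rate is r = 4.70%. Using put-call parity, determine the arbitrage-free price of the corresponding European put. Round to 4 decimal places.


Put-call parity: C - P = S_0 * exp(-qT) - K * exp(-rT).
S_0 * exp(-qT) = 52.1800 * 0.98955493 = 51.63497638
K * exp(-rT) = 49.1000 * 0.93192774 = 45.75765201
P = C - S*exp(-qT) + K*exp(-rT)
P = 14.6495 - 51.63497638 + 45.75765201 = 8.7722

Answer: Put price = 8.7722


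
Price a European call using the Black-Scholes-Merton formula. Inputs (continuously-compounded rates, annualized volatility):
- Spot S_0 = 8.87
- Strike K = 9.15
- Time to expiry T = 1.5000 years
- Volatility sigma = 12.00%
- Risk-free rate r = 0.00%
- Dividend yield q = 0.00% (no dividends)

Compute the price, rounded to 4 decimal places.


d1 = (ln(S/K) + (r - q + 0.5*sigma^2) * T) / (sigma * sqrt(T)) = -0.13798168
d2 = d1 - sigma * sqrt(T) = -0.28495107
exp(-rT) = 1.00000000; exp(-qT) = 1.00000000
C = S_0 * exp(-qT) * N(d1) - K * exp(-rT) * N(d2)
N(d1) = 0.44512745; N(d2) = 0.38784082
C = 8.8700 * 1.00000000 * 0.44512745 - 9.1500 * 1.00000000 * 0.38784082 = 0.3995

Answer: Price = 0.3995


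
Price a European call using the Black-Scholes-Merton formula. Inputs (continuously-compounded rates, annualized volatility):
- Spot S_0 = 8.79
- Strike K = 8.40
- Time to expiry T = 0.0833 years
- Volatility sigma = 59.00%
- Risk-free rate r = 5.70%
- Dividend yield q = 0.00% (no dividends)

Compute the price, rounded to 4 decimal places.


Answer: Price = 0.8217

Derivation:
d1 = (ln(S/K) + (r - q + 0.5*sigma^2) * T) / (sigma * sqrt(T)) = 0.37953872
d2 = d1 - sigma * sqrt(T) = 0.20925446
exp(-rT) = 0.99526315; exp(-qT) = 1.00000000
C = S_0 * exp(-qT) * N(d1) - K * exp(-rT) * N(d2)
N(d1) = 0.64785607; N(d2) = 0.58287520
C = 8.7900 * 1.00000000 * 0.64785607 - 8.4000 * 0.99526315 * 0.58287520 = 0.8217


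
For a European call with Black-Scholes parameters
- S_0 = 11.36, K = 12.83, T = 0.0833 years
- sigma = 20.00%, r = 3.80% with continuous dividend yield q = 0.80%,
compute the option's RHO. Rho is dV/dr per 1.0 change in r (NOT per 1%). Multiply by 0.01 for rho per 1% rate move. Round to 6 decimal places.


Answer: Rho = 0.019330

Derivation:
d1 = -2.0359612390; d2 = -2.0936847178
phi(d1) = 0.0502116797; exp(-qT) = 0.9993338220; exp(-rT) = 0.9968396046
N(d2) = 0.0181440376
Rho = K*T*exp(-rT)*N(d2) = 12.8300 * 0.0833 * 0.9968396046 * 0.0181440376 = 0.019330


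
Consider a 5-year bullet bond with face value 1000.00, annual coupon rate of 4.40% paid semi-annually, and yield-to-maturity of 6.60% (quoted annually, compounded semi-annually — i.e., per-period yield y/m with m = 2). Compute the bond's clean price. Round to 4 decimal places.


Coupon per period c = face * coupon_rate / m = 22.000000
Periods per year m = 2; per-period yield y/m = 0.033000
Number of cashflows N = 10
Cashflows (t years, CF_t, discount factor 1/(1+y/m)^(m*t), PV):
  t = 0.5000: CF_t = 22.000000, DF = 0.968054, PV = 21.297193
  t = 1.0000: CF_t = 22.000000, DF = 0.937129, PV = 20.616837
  t = 1.5000: CF_t = 22.000000, DF = 0.907192, PV = 19.958216
  t = 2.0000: CF_t = 22.000000, DF = 0.878211, PV = 19.320635
  t = 2.5000: CF_t = 22.000000, DF = 0.850156, PV = 18.703422
  t = 3.0000: CF_t = 22.000000, DF = 0.822997, PV = 18.105926
  t = 3.5000: CF_t = 22.000000, DF = 0.796705, PV = 17.527518
  t = 4.0000: CF_t = 22.000000, DF = 0.771254, PV = 16.967588
  t = 4.5000: CF_t = 22.000000, DF = 0.746616, PV = 16.425545
  t = 5.0000: CF_t = 1022.000000, DF = 0.722764, PV = 738.665271
Price P = sum_t PV_t = 907.588151

Answer: Price = 907.5882


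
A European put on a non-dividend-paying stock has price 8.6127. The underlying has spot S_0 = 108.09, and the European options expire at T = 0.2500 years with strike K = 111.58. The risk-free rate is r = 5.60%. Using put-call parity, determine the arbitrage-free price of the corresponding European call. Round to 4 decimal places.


Put-call parity: C - P = S_0 * exp(-qT) - K * exp(-rT).
S_0 * exp(-qT) = 108.0900 * 1.00000000 = 108.09000000
K * exp(-rT) = 111.5800 * 0.98609754 = 110.02876399
C = P + S*exp(-qT) - K*exp(-rT)
C = 8.6127 + 108.09000000 - 110.02876399 = 6.6739

Answer: Call price = 6.6739


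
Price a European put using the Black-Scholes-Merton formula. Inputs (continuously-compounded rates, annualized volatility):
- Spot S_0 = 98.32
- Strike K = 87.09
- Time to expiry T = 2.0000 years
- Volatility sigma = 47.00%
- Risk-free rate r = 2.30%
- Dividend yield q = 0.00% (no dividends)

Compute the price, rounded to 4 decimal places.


d1 = (ln(S/K) + (r - q + 0.5*sigma^2) * T) / (sigma * sqrt(T)) = 0.58401814
d2 = d1 - sigma * sqrt(T) = -0.08066223
exp(-rT) = 0.95504196; exp(-qT) = 1.00000000
P = K * exp(-rT) * N(-d2) - S_0 * exp(-qT) * N(-d1)
N(-d1) = 0.27960405; N(-d2) = 0.53214471
P = 87.0900 * 0.95504196 * 0.53214471 - 98.3200 * 1.00000000 * 0.27960405 = 16.7703

Answer: Price = 16.7703


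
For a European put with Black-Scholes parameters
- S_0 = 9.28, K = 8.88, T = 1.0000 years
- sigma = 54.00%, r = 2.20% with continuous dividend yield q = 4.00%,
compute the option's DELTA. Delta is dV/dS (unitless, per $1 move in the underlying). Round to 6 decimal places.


d1 = 0.3182592404; d2 = -0.2217407596
phi(d1) = 0.3792411467; exp(-qT) = 0.9607894392; exp(-rT) = 0.9782402351
N(-d1) = 0.3751441498
Delta = -exp(-qT) * N(-d1) = -0.9607894392 * 0.3751441498 = -0.360435

Answer: Delta = -0.360435


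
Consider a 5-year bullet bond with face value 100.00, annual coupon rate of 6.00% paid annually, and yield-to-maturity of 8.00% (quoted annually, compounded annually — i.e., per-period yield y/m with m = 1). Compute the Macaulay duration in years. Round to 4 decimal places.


Coupon per period c = face * coupon_rate / m = 6.000000
Periods per year m = 1; per-period yield y/m = 0.080000
Number of cashflows N = 5
Cashflows (t years, CF_t, discount factor 1/(1+y/m)^(m*t), PV):
  t = 1.0000: CF_t = 6.000000, DF = 0.925926, PV = 5.555556
  t = 2.0000: CF_t = 6.000000, DF = 0.857339, PV = 5.144033
  t = 3.0000: CF_t = 6.000000, DF = 0.793832, PV = 4.762993
  t = 4.0000: CF_t = 6.000000, DF = 0.735030, PV = 4.410179
  t = 5.0000: CF_t = 106.000000, DF = 0.680583, PV = 72.141819
Price P = sum_t PV_t = 92.014580
Macaulay numerator sum_t t * PV_t:
  t * PV_t at t = 1.0000: 5.555556
  t * PV_t at t = 2.0000: 10.288066
  t * PV_t at t = 3.0000: 14.288980
  t * PV_t at t = 4.0000: 17.640716
  t * PV_t at t = 5.0000: 360.709094
Macaulay duration D = (sum_t t * PV_t) / P = 408.482413 / 92.014580 = 4.439323

Answer: Macaulay duration = 4.4393 years


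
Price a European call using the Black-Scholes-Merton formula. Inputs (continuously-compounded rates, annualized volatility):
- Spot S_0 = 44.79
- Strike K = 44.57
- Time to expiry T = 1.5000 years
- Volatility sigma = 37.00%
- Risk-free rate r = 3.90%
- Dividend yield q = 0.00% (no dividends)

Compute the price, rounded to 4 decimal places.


d1 = (ln(S/K) + (r - q + 0.5*sigma^2) * T) / (sigma * sqrt(T)) = 0.36653836
d2 = d1 - sigma * sqrt(T) = -0.08661724
exp(-rT) = 0.94317824; exp(-qT) = 1.00000000
C = S_0 * exp(-qT) * N(d1) - K * exp(-rT) * N(d2)
N(d1) = 0.64301830; N(d2) = 0.46548788
C = 44.7900 * 1.00000000 * 0.64301830 - 44.5700 * 0.94317824 * 0.46548788 = 9.2329

Answer: Price = 9.2329


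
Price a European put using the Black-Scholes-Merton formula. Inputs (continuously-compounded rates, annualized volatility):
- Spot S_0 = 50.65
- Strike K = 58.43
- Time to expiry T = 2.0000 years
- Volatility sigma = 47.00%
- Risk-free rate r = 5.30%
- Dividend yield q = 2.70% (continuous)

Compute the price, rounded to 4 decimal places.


Answer: Price = 15.4894

Derivation:
d1 = (ln(S/K) + (r - q + 0.5*sigma^2) * T) / (sigma * sqrt(T)) = 0.19559743
d2 = d1 - sigma * sqrt(T) = -0.46908294
exp(-rT) = 0.89942465; exp(-qT) = 0.94743211
P = K * exp(-rT) * N(-d2) - S_0 * exp(-qT) * N(-d1)
N(-d1) = 0.42246264; N(-d2) = 0.68049482
P = 58.4300 * 0.89942465 * 0.68049482 - 50.6500 * 0.94743211 * 0.42246264 = 15.4894


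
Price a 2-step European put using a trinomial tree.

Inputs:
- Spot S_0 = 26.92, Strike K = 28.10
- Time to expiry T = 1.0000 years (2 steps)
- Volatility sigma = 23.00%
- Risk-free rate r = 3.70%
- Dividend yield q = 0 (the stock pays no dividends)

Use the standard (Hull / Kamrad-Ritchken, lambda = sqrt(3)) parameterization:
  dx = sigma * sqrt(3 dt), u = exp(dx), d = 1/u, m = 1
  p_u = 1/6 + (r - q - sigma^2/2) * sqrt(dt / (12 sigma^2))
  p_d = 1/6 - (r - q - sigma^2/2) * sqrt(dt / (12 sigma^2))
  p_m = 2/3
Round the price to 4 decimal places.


Answer: Price = V(0,0) = 2.4472

Derivation:
dt = T/N = 0.500000; dx = sigma*sqrt(3*dt) = 0.281691
u = exp(dx) = 1.325370; d = 1/u = 0.754507
p_u = 0.176030, p_m = 0.666667, p_d = 0.157304
Discount per step: exp(-r*dt) = 0.981670
Stock lattice S(k, j) with j the centered position index:
  k=0: S(0,+0) = 26.9200
  k=1: S(1,-1) = 20.3113; S(1,+0) = 26.9200; S(1,+1) = 35.6789
  k=2: S(2,-2) = 15.3250; S(2,-1) = 20.3113; S(2,+0) = 26.9200; S(2,+1) = 35.6789; S(2,+2) = 47.2878
Terminal payoffs V(N, j) = max(K - S_T, 0):
  V(2,-2) = 12.774979; V(2,-1) = 7.788684; V(2,+0) = 1.180000; V(2,+1) = 0.000000; V(2,+2) = 0.000000
Backward induction: V(k, j) = exp(-r*dt) * [p_u * V(k+1, j+1) + p_m * V(k+1, j) + p_d * V(k+1, j-1)]
  V(1,-1) = exp(-r*dt) * [p_u*1.180000 + p_m*7.788684 + p_d*12.774979] = 7.273901
  V(1,+0) = exp(-r*dt) * [p_u*0.000000 + p_m*1.180000 + p_d*7.788684] = 1.974977
  V(1,+1) = exp(-r*dt) * [p_u*0.000000 + p_m*0.000000 + p_d*1.180000] = 0.182216
  V(0,+0) = exp(-r*dt) * [p_u*0.182216 + p_m*1.974977 + p_d*7.273901] = 2.447242


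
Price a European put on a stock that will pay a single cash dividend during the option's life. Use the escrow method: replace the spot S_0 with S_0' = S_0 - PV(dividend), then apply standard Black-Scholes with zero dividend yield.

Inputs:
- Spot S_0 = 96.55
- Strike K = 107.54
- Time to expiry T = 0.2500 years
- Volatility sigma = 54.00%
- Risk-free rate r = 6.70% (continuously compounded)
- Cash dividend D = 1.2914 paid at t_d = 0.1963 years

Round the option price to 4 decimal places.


Answer: Price = 16.8236

Derivation:
PV(D) = D * exp(-r * t_d) = 1.2914 * 0.98693401 = 1.27452658
S_0' = S_0 - PV(D) = 96.5500 - 1.27452658 = 95.27547342
d1 = (ln(S_0'/K) + (r + sigma^2/2)*T) / (sigma*sqrt(T)) = -0.25144613
d2 = d1 - sigma*sqrt(T) = -0.52144613
exp(-rT) = 0.98338950
N(-d1) = 0.59926540; N(-d2) = 0.69897199
P = K * exp(-rT) * N(-d2) - S_0' * N(-d1) = 107.5400 * 0.98338950 * 0.69897199 - 95.27547342 * 0.59926540 = 16.8236


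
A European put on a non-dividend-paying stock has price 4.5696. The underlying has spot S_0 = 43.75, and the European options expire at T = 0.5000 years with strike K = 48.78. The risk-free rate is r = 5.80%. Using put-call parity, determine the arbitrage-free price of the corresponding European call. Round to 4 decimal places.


Put-call parity: C - P = S_0 * exp(-qT) - K * exp(-rT).
S_0 * exp(-qT) = 43.7500 * 1.00000000 = 43.75000000
K * exp(-rT) = 48.7800 * 0.97141646 = 47.38569514
C = P + S*exp(-qT) - K*exp(-rT)
C = 4.5696 + 43.75000000 - 47.38569514 = 0.9339

Answer: Call price = 0.9339


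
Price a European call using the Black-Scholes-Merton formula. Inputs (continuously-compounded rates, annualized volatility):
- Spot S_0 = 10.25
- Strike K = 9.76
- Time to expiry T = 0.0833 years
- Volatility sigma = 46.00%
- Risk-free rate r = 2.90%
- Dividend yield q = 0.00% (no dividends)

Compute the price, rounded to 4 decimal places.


Answer: Price = 0.8248

Derivation:
d1 = (ln(S/K) + (r - q + 0.5*sigma^2) * T) / (sigma * sqrt(T)) = 0.45354271
d2 = d1 - sigma * sqrt(T) = 0.32077871
exp(-rT) = 0.99758722; exp(-qT) = 1.00000000
C = S_0 * exp(-qT) * N(d1) - K * exp(-rT) * N(d2)
N(d1) = 0.67492100; N(d2) = 0.62581095
C = 10.2500 * 1.00000000 * 0.67492100 - 9.7600 * 0.99758722 * 0.62581095 = 0.8248


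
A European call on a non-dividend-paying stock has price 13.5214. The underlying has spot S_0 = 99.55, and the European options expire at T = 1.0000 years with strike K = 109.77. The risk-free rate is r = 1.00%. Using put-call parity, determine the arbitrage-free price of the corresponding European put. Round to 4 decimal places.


Answer: Put price = 22.6492

Derivation:
Put-call parity: C - P = S_0 * exp(-qT) - K * exp(-rT).
S_0 * exp(-qT) = 99.5500 * 1.00000000 = 99.55000000
K * exp(-rT) = 109.7700 * 0.99004983 = 108.67777025
P = C - S*exp(-qT) + K*exp(-rT)
P = 13.5214 - 99.55000000 + 108.67777025 = 22.6492


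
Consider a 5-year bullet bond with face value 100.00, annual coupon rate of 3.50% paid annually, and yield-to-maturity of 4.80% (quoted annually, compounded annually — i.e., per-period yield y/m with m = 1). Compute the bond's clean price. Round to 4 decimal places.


Coupon per period c = face * coupon_rate / m = 3.500000
Periods per year m = 1; per-period yield y/m = 0.048000
Number of cashflows N = 5
Cashflows (t years, CF_t, discount factor 1/(1+y/m)^(m*t), PV):
  t = 1.0000: CF_t = 3.500000, DF = 0.954198, PV = 3.339695
  t = 2.0000: CF_t = 3.500000, DF = 0.910495, PV = 3.186732
  t = 3.0000: CF_t = 3.500000, DF = 0.868793, PV = 3.040774
  t = 4.0000: CF_t = 3.500000, DF = 0.829001, PV = 2.901502
  t = 5.0000: CF_t = 103.500000, DF = 0.791031, PV = 81.871724
Price P = sum_t PV_t = 94.340427

Answer: Price = 94.3404


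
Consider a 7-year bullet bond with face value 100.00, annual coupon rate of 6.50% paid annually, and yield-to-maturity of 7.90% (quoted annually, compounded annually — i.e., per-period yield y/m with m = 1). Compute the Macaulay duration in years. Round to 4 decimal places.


Answer: Macaulay duration = 5.7900 years

Derivation:
Coupon per period c = face * coupon_rate / m = 6.500000
Periods per year m = 1; per-period yield y/m = 0.079000
Number of cashflows N = 7
Cashflows (t years, CF_t, discount factor 1/(1+y/m)^(m*t), PV):
  t = 1.0000: CF_t = 6.500000, DF = 0.926784, PV = 6.024096
  t = 2.0000: CF_t = 6.500000, DF = 0.858929, PV = 5.583037
  t = 3.0000: CF_t = 6.500000, DF = 0.796041, PV = 5.174269
  t = 4.0000: CF_t = 6.500000, DF = 0.737758, PV = 4.795430
  t = 5.0000: CF_t = 6.500000, DF = 0.683743, PV = 4.444328
  t = 6.0000: CF_t = 6.500000, DF = 0.633682, PV = 4.118933
  t = 7.0000: CF_t = 106.500000, DF = 0.587286, PV = 62.545993
Price P = sum_t PV_t = 92.686087
Macaulay numerator sum_t t * PV_t:
  t * PV_t at t = 1.0000: 6.024096
  t * PV_t at t = 2.0000: 11.166073
  t * PV_t at t = 3.0000: 15.522808
  t * PV_t at t = 4.0000: 19.181721
  t * PV_t at t = 5.0000: 22.221642
  t * PV_t at t = 6.0000: 24.713596
  t * PV_t at t = 7.0000: 437.821954
Macaulay duration D = (sum_t t * PV_t) / P = 536.651889 / 92.686087 = 5.789994


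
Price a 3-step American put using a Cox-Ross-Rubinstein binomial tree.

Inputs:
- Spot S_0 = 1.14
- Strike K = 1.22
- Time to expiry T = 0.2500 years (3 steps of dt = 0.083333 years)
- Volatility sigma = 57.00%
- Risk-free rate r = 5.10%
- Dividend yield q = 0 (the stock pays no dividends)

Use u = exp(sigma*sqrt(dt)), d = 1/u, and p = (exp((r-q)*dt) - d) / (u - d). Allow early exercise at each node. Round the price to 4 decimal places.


Answer: Price = V(0,0) = 0.1763

Derivation:
dt = T/N = 0.083333
u = exp(sigma*sqrt(dt)) = 1.178856; d = 1/u = 0.848280
p = (exp((r-q)*dt) - d) / (u - d) = 0.471840
Discount per step: exp(-r*dt) = 0.995759
Stock lattice S(k, i) with i counting down-moves:
  k=0: S(0,0) = 1.1400
  k=1: S(1,0) = 1.3439; S(1,1) = 0.9670
  k=2: S(2,0) = 1.5843; S(2,1) = 1.1400; S(2,2) = 0.8203
  k=3: S(3,0) = 1.8676; S(3,1) = 1.3439; S(3,2) = 0.9670; S(3,3) = 0.6959
Terminal payoffs V(N, i) = max(K - S_T, 0):
  V(3,0) = 0.000000; V(3,1) = 0.000000; V(3,2) = 0.252961; V(3,3) = 0.524140
Backward induction: V(k, i) = exp(-r*dt) * [p * V(k+1, i) + (1-p) * V(k+1, i+1)]; then take max(V_cont, immediate exercise) for American.
  V(2,0) = exp(-r*dt) * [p*0.000000 + (1-p)*0.000000] = 0.000000; exercise = 0.000000; V(2,0) = max -> 0.000000
  V(2,1) = exp(-r*dt) * [p*0.000000 + (1-p)*0.252961] = 0.133037; exercise = 0.080000; V(2,1) = max -> 0.133037
  V(2,2) = exp(-r*dt) * [p*0.252961 + (1-p)*0.524140] = 0.394507; exercise = 0.399681; V(2,2) = max -> 0.399681
  V(1,0) = exp(-r*dt) * [p*0.000000 + (1-p)*0.133037] = 0.069967; exercise = 0.000000; V(1,0) = max -> 0.069967
  V(1,1) = exp(-r*dt) * [p*0.133037 + (1-p)*0.399681] = 0.272706; exercise = 0.252961; V(1,1) = max -> 0.272706
  V(0,0) = exp(-r*dt) * [p*0.069967 + (1-p)*0.272706] = 0.176295; exercise = 0.080000; V(0,0) = max -> 0.176295


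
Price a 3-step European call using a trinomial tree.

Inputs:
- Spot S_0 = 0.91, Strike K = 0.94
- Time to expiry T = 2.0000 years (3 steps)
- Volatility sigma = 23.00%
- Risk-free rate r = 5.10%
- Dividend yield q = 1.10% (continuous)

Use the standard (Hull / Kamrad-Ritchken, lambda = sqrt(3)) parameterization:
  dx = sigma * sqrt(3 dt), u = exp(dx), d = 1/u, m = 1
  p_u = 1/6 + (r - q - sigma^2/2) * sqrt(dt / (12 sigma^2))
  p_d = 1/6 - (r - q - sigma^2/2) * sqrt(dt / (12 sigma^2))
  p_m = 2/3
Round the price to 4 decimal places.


dt = T/N = 0.666667; dx = sigma*sqrt(3*dt) = 0.325269
u = exp(dx) = 1.384403; d = 1/u = 0.722333
p_u = 0.180553, p_m = 0.666667, p_d = 0.152781
Discount per step: exp(-r*dt) = 0.966572
Stock lattice S(k, j) with j the centered position index:
  k=0: S(0,+0) = 0.9100
  k=1: S(1,-1) = 0.6573; S(1,+0) = 0.9100; S(1,+1) = 1.2598
  k=2: S(2,-2) = 0.4748; S(2,-1) = 0.6573; S(2,+0) = 0.9100; S(2,+1) = 1.2598; S(2,+2) = 1.7441
  k=3: S(3,-3) = 0.3430; S(3,-2) = 0.4748; S(3,-1) = 0.6573; S(3,+0) = 0.9100; S(3,+1) = 1.2598; S(3,+2) = 1.7441; S(3,+3) = 2.4145
Terminal payoffs V(N, j) = max(S_T - K, 0):
  V(3,-3) = 0.000000; V(3,-2) = 0.000000; V(3,-1) = 0.000000; V(3,+0) = 0.000000; V(3,+1) = 0.319807; V(3,+2) = 0.804081; V(3,+3) = 1.474511
Backward induction: V(k, j) = exp(-r*dt) * [p_u * V(k+1, j+1) + p_m * V(k+1, j) + p_d * V(k+1, j-1)]
  V(2,-2) = exp(-r*dt) * [p_u*0.000000 + p_m*0.000000 + p_d*0.000000] = 0.000000
  V(2,-1) = exp(-r*dt) * [p_u*0.000000 + p_m*0.000000 + p_d*0.000000] = 0.000000
  V(2,+0) = exp(-r*dt) * [p_u*0.319807 + p_m*0.000000 + p_d*0.000000] = 0.055812
  V(2,+1) = exp(-r*dt) * [p_u*0.804081 + p_m*0.319807 + p_d*0.000000] = 0.346403
  V(2,+2) = exp(-r*dt) * [p_u*1.474511 + p_m*0.804081 + p_d*0.319807] = 0.822688
  V(1,-1) = exp(-r*dt) * [p_u*0.055812 + p_m*0.000000 + p_d*0.000000] = 0.009740
  V(1,+0) = exp(-r*dt) * [p_u*0.346403 + p_m*0.055812 + p_d*0.000000] = 0.096417
  V(1,+1) = exp(-r*dt) * [p_u*0.822688 + p_m*0.346403 + p_d*0.055812] = 0.375031
  V(0,+0) = exp(-r*dt) * [p_u*0.375031 + p_m*0.096417 + p_d*0.009740] = 0.129017

Answer: Price = V(0,0) = 0.1290


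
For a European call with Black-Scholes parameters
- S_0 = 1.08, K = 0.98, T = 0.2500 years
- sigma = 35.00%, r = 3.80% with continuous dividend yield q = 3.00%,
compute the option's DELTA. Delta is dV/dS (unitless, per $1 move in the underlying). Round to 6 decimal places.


Answer: Delta = 0.737937

Derivation:
d1 = 0.6541499912; d2 = 0.4791499912
phi(d1) = 0.3220995439; exp(-qT) = 0.9925280548; exp(-rT) = 0.9905449824
N(d1) = 0.7434924116
Delta = exp(-qT) * N(d1) = 0.9925280548 * 0.7434924116 = 0.737937


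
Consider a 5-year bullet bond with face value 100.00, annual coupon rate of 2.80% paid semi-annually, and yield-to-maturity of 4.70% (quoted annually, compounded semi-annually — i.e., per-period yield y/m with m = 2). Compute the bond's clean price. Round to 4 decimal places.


Coupon per period c = face * coupon_rate / m = 1.400000
Periods per year m = 2; per-period yield y/m = 0.023500
Number of cashflows N = 10
Cashflows (t years, CF_t, discount factor 1/(1+y/m)^(m*t), PV):
  t = 0.5000: CF_t = 1.400000, DF = 0.977040, PV = 1.367855
  t = 1.0000: CF_t = 1.400000, DF = 0.954606, PV = 1.336449
  t = 1.5000: CF_t = 1.400000, DF = 0.932688, PV = 1.305763
  t = 2.0000: CF_t = 1.400000, DF = 0.911273, PV = 1.275783
  t = 2.5000: CF_t = 1.400000, DF = 0.890350, PV = 1.246490
  t = 3.0000: CF_t = 1.400000, DF = 0.869907, PV = 1.217870
  t = 3.5000: CF_t = 1.400000, DF = 0.849934, PV = 1.189907
  t = 4.0000: CF_t = 1.400000, DF = 0.830419, PV = 1.162586
  t = 4.5000: CF_t = 1.400000, DF = 0.811352, PV = 1.135893
  t = 5.0000: CF_t = 101.400000, DF = 0.792723, PV = 80.382125
Price P = sum_t PV_t = 91.620722

Answer: Price = 91.6207
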